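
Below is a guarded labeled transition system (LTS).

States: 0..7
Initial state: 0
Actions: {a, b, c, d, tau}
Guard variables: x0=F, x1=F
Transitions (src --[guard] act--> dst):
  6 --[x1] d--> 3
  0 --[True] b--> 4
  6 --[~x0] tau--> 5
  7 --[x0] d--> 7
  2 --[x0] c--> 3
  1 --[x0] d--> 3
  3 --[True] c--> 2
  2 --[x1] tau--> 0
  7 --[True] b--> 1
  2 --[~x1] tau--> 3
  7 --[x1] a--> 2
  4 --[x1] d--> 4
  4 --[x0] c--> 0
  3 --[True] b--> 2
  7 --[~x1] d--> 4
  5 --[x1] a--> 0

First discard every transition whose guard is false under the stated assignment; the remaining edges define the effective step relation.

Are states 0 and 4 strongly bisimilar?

Answer: NOT BISIMILAR

Trace:
Compute ~ classes (split until stable):
  π0 = {{0,1,2,3,4,5,6,7}}
  π1 = {{0},{1,4,5},{2,6},{3},{7}}
  π2 = {{0},{1,4,5},{2},{3},{6},{7}}
Fixed point at round 3; 6 class(es).
0∈{0}, 4∈{1,4,5}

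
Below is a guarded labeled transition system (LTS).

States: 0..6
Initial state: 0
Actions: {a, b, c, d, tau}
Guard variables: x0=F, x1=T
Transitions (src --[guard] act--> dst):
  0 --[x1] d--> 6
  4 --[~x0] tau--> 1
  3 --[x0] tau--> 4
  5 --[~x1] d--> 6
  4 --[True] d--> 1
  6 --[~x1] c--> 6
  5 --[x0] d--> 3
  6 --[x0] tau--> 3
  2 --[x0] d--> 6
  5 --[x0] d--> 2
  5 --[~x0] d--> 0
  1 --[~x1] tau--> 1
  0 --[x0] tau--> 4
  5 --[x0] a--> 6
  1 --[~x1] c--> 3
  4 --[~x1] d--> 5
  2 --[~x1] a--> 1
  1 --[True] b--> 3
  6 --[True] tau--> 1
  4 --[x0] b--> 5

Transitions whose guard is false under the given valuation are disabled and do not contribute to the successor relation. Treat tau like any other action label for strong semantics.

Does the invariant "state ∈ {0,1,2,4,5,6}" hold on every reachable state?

Allowed set {0,1,2,4,5,6}
Reachable = {0,1,3,6}
  0: safe
  1: safe
  3: outside
  6: safe
reach 3 via d·tau·b — violates

Answer: INVARIANT VIOLATED at state 3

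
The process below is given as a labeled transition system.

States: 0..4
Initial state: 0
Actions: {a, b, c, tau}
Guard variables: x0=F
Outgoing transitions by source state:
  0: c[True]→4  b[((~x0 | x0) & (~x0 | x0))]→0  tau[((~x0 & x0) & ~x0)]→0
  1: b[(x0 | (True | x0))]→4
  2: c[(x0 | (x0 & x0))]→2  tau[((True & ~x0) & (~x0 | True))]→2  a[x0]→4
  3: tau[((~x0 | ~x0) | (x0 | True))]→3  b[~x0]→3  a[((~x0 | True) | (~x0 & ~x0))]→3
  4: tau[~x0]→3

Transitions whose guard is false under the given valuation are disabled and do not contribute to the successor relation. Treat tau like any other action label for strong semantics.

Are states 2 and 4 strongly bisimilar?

Refine partition for ~:
  round 0: {{0,1,2,3,4}}
  round 1: {{0},{1},{2,4},{3}}
  round 2: {{0},{1},{2},{3},{4}}
5 equivalence class(es) (converged in 3)
[2]={2}  [4]={4}

Answer: NOT BISIMILAR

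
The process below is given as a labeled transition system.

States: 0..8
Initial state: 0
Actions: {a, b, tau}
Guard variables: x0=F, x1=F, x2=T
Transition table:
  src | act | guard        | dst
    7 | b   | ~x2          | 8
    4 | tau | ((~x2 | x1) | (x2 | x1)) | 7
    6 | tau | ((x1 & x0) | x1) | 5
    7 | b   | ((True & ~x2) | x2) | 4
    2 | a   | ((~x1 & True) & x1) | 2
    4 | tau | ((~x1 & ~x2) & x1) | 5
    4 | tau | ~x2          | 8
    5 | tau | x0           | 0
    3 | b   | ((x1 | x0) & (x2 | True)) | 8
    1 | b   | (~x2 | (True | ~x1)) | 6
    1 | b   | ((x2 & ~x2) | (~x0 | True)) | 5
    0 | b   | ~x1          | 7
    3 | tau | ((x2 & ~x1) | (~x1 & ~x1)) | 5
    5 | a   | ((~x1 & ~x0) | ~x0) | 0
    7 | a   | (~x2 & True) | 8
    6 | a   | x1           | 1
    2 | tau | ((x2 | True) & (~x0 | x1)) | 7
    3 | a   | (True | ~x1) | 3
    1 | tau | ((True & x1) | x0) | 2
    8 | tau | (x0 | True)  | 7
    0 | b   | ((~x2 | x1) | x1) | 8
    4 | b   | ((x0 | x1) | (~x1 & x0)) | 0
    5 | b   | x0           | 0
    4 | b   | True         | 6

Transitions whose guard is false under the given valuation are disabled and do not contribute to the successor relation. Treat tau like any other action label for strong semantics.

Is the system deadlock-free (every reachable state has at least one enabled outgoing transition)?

Reach set: {0,4,6,7}
  0: b→7  [deg 1]
  4: b→6  tau→7  [deg 2]
  6: ∅  [deadlock]
  7: b→4  [deg 1]
trace reaching 6: b·b·b

Answer: DEADLOCK at state 6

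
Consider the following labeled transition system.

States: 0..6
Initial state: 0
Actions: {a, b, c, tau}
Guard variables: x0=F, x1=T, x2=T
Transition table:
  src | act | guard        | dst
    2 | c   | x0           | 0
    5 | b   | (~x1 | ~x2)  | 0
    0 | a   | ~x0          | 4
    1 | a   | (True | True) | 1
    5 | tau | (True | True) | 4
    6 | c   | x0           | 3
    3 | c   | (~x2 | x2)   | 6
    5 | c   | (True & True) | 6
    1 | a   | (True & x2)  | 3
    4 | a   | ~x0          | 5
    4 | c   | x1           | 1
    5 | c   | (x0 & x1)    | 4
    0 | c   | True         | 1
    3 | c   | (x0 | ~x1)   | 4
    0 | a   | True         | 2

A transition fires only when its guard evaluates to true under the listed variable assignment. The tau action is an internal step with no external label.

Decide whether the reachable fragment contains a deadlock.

Answer: DEADLOCK at state 2

Analysis:
Reachable = {0,1,2,3,4,5,6}
  0: a→2  a→4  c→1  [deg 3]
  1: a→1  a→3  [deg 2]
  2: ∅  [deadlock]
  3: c→6  [deg 1]
  4: a→5  c→1  [deg 2]
  5: c→6  tau→4  [deg 2]
  6: ∅  [deadlock]
trace reaching 2: a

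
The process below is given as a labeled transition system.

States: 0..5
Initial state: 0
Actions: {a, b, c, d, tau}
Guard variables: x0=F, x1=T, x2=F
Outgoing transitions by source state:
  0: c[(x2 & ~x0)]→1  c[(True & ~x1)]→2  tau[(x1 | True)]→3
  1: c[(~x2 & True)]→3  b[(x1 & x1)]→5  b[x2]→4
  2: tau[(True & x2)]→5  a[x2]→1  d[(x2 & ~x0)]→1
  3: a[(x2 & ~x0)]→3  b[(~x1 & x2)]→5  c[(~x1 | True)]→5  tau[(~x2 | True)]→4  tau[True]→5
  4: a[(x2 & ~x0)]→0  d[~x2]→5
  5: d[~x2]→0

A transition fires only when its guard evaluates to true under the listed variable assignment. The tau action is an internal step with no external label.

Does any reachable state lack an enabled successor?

R = {0,3,4,5}
  0: tau→3  [1 out]
  3: c→5  tau→4  tau→5  [3 out]
  4: d→5  [1 out]
  5: d→0  [1 out]

Answer: DEADLOCK-FREE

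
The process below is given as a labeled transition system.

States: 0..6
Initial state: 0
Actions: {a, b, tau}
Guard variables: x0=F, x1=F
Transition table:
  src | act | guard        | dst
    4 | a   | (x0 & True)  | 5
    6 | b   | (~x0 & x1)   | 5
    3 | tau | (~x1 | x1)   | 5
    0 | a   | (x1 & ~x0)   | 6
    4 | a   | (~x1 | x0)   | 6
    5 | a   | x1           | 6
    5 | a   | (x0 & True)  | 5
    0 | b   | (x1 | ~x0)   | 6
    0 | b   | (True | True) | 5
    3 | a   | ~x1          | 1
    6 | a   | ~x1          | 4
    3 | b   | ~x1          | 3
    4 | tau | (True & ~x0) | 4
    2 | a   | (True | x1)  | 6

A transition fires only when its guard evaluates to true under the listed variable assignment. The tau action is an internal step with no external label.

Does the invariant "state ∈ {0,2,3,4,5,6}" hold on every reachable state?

Answer: INVARIANT HOLDS

Analysis:
Inv-set: {0,2,3,4,5,6}
R = {0,4,5,6}
  0: safe
  4: safe
  5: safe
  6: safe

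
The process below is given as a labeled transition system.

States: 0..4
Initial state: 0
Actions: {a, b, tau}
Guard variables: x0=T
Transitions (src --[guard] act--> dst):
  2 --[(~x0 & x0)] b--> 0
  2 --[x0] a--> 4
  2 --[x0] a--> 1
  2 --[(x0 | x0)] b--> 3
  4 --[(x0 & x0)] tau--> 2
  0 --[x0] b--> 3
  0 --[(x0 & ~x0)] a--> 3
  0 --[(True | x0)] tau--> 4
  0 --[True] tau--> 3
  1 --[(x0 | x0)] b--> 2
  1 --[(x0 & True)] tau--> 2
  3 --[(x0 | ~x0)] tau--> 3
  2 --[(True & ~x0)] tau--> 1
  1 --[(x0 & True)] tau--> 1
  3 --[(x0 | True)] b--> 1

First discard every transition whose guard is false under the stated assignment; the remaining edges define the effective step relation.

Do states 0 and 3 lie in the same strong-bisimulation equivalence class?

Compute ~ classes (split until stable):
  round 0: {{0,1,2,3,4}}
  round 1: {{0,1,3},{2},{4}}
  round 2: {{0},{1},{2},{3},{4}}
5 equivalence class(es) (converged in 3)
[0]={0}  [3]={3}

Answer: NOT BISIMILAR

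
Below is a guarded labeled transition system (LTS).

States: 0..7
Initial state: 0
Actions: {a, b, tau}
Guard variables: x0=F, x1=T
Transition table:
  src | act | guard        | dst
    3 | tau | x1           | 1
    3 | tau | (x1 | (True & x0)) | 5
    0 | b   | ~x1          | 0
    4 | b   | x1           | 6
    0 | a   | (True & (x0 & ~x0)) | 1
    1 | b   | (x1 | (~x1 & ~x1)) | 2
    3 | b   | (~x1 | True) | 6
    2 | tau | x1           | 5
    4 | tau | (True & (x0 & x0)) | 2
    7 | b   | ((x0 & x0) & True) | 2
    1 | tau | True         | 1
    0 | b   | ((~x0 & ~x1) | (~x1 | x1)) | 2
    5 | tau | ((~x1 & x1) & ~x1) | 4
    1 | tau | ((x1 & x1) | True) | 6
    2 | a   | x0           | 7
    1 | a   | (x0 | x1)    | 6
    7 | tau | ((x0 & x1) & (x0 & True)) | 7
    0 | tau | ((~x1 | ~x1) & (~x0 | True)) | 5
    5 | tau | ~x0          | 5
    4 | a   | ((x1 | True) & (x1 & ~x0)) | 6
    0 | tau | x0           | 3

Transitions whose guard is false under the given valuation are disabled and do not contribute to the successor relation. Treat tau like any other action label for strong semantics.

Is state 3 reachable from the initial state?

Answer: UNREACHABLE

Working:
Guard filter leaves 12 enabled edge(s).
Layer 0: {0}
Layer 1: {2}  cumulative {0,2}
Layer 2: {5}  cumulative {0,2,5}
Reachable = {0,2,5}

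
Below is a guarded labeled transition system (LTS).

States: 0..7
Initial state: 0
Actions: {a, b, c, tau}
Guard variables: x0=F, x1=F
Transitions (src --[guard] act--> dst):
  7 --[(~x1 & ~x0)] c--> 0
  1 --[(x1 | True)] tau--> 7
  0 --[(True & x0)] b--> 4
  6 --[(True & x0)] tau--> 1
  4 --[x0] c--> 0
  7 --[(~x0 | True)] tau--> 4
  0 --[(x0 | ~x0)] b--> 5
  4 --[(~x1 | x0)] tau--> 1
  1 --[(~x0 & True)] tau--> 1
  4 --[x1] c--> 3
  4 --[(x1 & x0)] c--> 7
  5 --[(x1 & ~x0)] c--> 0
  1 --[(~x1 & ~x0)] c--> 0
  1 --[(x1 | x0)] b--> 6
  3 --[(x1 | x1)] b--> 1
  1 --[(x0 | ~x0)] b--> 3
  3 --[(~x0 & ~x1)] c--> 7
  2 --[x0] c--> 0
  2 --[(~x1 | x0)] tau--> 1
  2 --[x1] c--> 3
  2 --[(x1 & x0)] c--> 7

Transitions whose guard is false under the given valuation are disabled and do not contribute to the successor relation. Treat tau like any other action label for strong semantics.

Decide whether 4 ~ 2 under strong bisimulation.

Bisimulation quotient by refinement:
  P[0] = {{0,1,2,3,4,5,6,7}}
  P[1] = {{0},{1},{2,4},{3},{5,6},{7}}
6 equivalence class(es) (converged in 2)
4∈{2,4}, 2∈{2,4}

Answer: BISIMILAR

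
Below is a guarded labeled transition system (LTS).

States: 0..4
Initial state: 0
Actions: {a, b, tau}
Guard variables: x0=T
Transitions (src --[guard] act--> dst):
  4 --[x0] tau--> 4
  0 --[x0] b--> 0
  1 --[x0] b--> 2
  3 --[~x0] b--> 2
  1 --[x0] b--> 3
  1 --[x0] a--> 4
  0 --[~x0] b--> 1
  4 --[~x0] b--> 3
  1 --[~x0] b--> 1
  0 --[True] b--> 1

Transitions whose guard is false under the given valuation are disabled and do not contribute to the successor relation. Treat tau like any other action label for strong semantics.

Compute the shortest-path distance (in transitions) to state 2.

Breadth-first toward 2:
  depth 0: {0}
  depth 1: {1}
  depth 2: {2,3,4}
depth(2)=2, e.g. b·b

Answer: 2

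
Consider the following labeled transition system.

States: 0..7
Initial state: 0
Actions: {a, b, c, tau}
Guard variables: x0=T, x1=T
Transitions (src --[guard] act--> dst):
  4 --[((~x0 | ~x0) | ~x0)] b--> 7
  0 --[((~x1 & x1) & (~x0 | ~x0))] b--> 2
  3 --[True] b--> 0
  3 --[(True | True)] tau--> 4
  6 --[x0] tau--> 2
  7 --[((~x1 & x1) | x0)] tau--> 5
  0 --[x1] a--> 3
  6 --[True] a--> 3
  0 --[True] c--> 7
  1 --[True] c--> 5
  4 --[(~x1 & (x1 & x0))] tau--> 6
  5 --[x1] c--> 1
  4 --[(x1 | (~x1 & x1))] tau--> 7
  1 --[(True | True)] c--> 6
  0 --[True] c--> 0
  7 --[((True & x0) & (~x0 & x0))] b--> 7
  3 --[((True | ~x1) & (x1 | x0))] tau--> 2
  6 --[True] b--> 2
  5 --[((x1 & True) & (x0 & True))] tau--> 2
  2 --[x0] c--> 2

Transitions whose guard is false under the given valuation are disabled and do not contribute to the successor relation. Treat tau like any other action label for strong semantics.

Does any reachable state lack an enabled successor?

Answer: DEADLOCK-FREE

Analysis:
Reach set: {0,1,2,3,4,5,6,7}
  0: a→3  c→0  c→7  [3 exit(s)]
  1: c→5  c→6  [2 exit(s)]
  2: c→2  [1 exit(s)]
  3: b→0  tau→2  tau→4  [3 exit(s)]
  4: tau→7  [1 exit(s)]
  5: c→1  tau→2  [2 exit(s)]
  6: a→3  b→2  tau→2  [3 exit(s)]
  7: tau→5  [1 exit(s)]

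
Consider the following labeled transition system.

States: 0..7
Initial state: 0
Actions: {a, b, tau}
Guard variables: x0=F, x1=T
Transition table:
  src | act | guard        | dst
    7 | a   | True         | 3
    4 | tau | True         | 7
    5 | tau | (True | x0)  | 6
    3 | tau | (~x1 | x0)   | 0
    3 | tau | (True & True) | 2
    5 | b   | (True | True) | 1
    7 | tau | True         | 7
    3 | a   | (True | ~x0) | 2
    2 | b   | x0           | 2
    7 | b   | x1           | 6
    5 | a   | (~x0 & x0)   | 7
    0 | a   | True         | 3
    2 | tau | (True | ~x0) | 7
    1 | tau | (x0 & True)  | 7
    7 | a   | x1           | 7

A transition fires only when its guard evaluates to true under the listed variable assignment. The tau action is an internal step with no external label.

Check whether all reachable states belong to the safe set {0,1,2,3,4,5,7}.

Answer: INVARIANT VIOLATED at state 6

Trace:
Safe = {0,1,2,3,4,5,7}
Reach set: {0,2,3,6,7}
  0: ✓
  2: ✓
  3: ✓
  6: VIOLATES
  7: ✓
counterexample path to 6: a·tau·tau·b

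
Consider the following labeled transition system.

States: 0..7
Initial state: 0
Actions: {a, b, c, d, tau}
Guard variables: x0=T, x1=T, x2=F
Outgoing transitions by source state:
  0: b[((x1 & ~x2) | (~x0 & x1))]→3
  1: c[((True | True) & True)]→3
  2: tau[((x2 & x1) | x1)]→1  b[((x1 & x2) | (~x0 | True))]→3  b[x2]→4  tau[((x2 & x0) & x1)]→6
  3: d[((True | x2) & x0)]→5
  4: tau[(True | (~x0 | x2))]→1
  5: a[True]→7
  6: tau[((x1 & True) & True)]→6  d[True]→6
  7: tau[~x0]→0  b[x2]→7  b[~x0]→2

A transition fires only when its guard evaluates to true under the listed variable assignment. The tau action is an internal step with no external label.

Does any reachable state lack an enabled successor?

Answer: DEADLOCK at state 7

Trace:
R = {0,3,5,7}
  0: b→3  [1 exit(s)]
  3: d→5  [1 exit(s)]
  5: a→7  [1 exit(s)]
  7: ∅  [no exit]
trace reaching 7: b·d·a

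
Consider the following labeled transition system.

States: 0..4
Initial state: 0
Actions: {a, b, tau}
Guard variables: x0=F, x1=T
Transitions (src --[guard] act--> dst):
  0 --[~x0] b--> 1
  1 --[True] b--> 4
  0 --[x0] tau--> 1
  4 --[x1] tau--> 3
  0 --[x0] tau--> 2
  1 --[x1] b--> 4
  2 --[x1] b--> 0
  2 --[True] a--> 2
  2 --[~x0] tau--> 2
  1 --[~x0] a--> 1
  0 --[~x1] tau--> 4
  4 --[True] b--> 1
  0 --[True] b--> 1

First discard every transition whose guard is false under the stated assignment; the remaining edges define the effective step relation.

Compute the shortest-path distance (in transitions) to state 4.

Answer: 2

Analysis:
Breadth-first toward 4:
  L0 = {0}
  L1 = {1}
  L2 = {4}
depth(4)=2, e.g. b·b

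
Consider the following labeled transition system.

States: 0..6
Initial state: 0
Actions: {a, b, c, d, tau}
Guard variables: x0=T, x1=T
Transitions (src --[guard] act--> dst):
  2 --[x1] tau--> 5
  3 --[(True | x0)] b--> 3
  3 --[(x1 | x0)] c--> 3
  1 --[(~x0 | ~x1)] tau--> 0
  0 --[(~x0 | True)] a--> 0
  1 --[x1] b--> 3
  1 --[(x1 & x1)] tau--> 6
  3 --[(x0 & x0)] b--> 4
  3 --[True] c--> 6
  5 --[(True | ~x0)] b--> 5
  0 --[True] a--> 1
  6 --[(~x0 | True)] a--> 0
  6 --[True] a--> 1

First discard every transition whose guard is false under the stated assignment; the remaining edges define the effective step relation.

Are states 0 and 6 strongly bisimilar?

Answer: BISIMILAR

Analysis:
Compute ~ classes (split until stable):
  π0 = {{0,1,2,3,4,5,6}}
  π1 = {{0,6},{1},{2},{3},{4},{5}}
6 equivalence class(es) (converged in 2)
[0]={0,6}  [6]={0,6}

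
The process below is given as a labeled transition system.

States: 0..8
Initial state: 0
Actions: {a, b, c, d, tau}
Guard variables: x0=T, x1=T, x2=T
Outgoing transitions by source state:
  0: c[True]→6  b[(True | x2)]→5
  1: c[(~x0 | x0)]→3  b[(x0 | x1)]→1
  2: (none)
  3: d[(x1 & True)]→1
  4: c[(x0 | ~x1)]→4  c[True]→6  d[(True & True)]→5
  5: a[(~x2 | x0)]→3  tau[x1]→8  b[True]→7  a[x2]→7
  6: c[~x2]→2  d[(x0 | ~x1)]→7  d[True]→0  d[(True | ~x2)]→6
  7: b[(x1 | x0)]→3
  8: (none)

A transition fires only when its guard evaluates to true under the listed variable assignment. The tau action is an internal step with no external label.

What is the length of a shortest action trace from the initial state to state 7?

Answer: 2

Analysis:
Breadth-first toward 7:
  L0 = {0}
  L1 = {5,6}
  L2 = {3,7,8}
7 enters at depth 2; path b·a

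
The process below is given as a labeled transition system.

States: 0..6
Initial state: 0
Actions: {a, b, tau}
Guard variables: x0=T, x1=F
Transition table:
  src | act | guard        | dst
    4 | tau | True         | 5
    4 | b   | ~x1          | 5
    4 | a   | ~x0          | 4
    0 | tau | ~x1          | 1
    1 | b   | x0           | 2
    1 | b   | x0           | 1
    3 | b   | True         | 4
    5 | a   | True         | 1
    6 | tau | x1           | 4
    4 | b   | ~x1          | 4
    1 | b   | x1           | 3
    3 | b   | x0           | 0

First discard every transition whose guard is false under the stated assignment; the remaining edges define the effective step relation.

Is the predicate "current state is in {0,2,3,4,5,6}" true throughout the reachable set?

Allowed set {0,2,3,4,5,6}
Reachable = {0,1,2}
  0: safe
  1: outside
  2: safe
witness against invariant: tau → 1

Answer: INVARIANT VIOLATED at state 1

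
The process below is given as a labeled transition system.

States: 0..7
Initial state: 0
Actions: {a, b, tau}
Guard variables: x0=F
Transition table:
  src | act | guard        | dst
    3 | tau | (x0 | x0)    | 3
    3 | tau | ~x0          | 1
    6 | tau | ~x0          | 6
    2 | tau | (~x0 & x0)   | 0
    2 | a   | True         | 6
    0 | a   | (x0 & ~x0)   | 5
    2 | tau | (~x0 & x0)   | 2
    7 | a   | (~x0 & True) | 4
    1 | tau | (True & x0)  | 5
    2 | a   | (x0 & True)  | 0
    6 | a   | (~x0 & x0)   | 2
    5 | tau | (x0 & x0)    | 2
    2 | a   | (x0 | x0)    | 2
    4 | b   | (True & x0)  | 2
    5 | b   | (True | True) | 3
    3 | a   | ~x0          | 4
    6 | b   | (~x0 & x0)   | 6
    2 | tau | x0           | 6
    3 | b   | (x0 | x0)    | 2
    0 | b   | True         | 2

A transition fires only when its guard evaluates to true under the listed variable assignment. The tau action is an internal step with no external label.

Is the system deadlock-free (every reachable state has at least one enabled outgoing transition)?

Answer: DEADLOCK-FREE

Working:
R = {0,2,6}
  0: b→2  [1 exit(s)]
  2: a→6  [1 exit(s)]
  6: tau→6  [1 exit(s)]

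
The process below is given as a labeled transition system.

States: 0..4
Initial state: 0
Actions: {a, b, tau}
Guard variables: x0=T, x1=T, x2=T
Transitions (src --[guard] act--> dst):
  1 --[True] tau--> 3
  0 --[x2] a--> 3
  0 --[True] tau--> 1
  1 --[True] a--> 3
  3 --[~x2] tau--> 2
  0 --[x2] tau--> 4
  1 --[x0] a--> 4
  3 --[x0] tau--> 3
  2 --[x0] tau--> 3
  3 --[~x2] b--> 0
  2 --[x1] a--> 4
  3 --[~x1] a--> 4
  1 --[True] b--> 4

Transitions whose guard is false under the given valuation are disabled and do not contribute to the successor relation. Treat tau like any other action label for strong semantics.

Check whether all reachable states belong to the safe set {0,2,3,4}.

Answer: INVARIANT VIOLATED at state 1

Trace:
Safe = {0,2,3,4}
R = {0,1,3,4}
  0: safe
  1: outside
  3: safe
  4: safe
counterexample path to 1: tau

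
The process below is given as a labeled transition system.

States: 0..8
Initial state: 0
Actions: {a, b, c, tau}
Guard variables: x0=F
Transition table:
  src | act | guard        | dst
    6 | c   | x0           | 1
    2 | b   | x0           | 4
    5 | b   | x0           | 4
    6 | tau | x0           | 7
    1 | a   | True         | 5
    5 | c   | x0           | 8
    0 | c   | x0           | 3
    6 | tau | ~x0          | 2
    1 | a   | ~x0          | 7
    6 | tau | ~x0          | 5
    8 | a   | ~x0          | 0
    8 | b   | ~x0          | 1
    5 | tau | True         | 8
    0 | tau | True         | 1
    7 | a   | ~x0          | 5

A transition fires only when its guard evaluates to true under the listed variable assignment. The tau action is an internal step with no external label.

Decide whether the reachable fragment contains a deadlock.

R = {0,1,5,7,8}
  0: tau→1  [1 out]
  1: a→5  a→7  [2 out]
  5: tau→8  [1 out]
  7: a→5  [1 out]
  8: a→0  b→1  [2 out]

Answer: DEADLOCK-FREE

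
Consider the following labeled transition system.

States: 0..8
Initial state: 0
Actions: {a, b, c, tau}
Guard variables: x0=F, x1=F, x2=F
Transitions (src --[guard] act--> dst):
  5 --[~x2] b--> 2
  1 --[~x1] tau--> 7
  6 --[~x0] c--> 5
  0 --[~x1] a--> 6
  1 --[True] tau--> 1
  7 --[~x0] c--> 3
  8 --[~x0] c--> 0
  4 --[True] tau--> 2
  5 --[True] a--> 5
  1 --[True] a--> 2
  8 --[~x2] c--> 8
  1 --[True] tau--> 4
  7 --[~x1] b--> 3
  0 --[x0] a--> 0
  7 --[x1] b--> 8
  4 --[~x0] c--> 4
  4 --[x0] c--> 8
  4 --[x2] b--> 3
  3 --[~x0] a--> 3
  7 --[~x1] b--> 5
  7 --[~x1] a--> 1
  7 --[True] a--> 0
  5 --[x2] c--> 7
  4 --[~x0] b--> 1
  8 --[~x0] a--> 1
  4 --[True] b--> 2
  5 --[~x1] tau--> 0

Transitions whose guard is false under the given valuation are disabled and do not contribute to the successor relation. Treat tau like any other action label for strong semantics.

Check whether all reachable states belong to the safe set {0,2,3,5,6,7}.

Safe = {0,2,3,5,6,7}
R = {0,2,5,6}
  0: ✓
  2: ✓
  5: ✓
  6: ✓

Answer: INVARIANT HOLDS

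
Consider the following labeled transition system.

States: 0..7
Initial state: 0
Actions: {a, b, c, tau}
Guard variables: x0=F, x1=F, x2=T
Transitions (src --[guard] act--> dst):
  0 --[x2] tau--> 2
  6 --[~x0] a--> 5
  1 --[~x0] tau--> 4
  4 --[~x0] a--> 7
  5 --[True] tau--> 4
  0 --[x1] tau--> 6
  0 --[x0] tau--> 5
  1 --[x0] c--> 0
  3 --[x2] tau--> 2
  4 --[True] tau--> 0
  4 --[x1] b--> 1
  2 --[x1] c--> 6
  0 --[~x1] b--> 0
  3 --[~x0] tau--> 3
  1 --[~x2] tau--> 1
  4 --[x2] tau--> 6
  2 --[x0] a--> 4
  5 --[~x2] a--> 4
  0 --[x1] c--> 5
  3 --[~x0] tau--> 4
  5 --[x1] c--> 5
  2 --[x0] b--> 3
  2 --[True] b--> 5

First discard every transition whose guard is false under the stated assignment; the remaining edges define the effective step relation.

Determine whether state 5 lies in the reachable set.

Guard filter leaves 12 enabled edge(s).
Layer 0: {0}
Layer 1: {2}  cumulative {0,2}
Layer 2: {5}  cumulative {0,2,5}
Layer 3: {4}  cumulative {0,2,4,5}
Layer 4: {6,7}  cumulative {0,2,4,5,6,7}
R = {0,2,4,5,6,7}
witness 5: tau·b

Answer: REACHABLE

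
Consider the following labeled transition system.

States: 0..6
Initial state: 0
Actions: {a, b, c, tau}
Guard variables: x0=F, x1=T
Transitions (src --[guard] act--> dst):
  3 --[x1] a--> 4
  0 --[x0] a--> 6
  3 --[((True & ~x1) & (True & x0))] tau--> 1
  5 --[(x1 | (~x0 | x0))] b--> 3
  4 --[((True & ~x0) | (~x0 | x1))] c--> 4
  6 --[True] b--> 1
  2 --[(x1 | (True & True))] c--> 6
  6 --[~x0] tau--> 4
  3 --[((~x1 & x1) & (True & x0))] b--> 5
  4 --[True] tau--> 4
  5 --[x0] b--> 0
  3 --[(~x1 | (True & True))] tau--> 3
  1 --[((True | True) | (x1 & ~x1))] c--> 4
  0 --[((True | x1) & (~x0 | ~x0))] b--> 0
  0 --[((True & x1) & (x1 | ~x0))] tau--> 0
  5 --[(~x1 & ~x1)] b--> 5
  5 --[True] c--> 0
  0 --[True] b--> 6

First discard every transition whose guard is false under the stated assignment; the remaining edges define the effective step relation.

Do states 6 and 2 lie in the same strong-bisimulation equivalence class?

Answer: NOT BISIMILAR

Working:
Compute ~ classes (split until stable):
  P[0] = {{0,1,2,3,4,5,6}}
  P[1] = {{0,6},{1,2},{3},{4},{5}}
  P[2] = {{0},{1},{2},{3},{4},{5},{6}}
7 equivalence class(es) (converged in 3)
[6]={6}  [2]={2}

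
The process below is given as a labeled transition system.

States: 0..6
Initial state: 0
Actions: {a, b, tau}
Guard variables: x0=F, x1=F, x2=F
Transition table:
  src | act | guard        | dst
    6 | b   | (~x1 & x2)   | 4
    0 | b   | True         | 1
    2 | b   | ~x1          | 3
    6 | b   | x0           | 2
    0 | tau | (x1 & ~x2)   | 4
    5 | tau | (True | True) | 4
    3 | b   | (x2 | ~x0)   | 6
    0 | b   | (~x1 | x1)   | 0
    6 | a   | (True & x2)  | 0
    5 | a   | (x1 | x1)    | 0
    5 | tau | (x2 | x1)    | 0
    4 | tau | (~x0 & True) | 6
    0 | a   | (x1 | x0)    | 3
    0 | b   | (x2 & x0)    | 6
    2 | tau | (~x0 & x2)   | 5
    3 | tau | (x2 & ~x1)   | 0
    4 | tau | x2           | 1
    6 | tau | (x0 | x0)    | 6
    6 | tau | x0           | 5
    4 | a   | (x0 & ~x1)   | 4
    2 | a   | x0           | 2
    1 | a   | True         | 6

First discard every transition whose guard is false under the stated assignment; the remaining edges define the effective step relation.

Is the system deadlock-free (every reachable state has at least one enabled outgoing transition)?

Reach set: {0,1,6}
  0: b→0  b→1  [2 exit(s)]
  1: a→6  [1 exit(s)]
  6: ∅  [STUCK]
witness 6: b·a

Answer: DEADLOCK at state 6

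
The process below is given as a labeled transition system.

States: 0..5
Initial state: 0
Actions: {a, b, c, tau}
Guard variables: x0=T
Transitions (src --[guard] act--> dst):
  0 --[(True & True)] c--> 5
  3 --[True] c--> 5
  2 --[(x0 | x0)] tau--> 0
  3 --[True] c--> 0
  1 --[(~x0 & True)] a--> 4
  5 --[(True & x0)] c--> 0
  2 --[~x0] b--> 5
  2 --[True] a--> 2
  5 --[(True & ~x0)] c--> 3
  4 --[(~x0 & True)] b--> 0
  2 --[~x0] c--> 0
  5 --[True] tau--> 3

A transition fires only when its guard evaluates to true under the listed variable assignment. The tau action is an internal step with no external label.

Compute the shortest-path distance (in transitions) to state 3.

Answer: 2

Working:
Breadth-first toward 3:
  L0 = {0}
  L1 = {5}
  L2 = {3}
depth(3)=2, e.g. c·tau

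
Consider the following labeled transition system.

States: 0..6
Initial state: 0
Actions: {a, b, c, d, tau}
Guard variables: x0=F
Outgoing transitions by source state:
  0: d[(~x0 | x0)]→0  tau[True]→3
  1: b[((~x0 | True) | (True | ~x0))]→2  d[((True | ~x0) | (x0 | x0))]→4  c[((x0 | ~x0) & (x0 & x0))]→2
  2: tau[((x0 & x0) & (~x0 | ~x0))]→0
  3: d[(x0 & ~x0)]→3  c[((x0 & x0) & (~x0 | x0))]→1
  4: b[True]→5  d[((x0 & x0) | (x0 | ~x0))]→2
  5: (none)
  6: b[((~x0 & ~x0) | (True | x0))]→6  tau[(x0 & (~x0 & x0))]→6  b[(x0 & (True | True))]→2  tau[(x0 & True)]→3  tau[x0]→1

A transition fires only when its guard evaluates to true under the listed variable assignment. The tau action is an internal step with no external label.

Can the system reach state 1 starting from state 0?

Answer: UNREACHABLE

Analysis:
7 transition(s) survive guard evaluation.
depth 0: {0}
depth 1: {3}  cumulative {0,3}
Reach set: {0,3}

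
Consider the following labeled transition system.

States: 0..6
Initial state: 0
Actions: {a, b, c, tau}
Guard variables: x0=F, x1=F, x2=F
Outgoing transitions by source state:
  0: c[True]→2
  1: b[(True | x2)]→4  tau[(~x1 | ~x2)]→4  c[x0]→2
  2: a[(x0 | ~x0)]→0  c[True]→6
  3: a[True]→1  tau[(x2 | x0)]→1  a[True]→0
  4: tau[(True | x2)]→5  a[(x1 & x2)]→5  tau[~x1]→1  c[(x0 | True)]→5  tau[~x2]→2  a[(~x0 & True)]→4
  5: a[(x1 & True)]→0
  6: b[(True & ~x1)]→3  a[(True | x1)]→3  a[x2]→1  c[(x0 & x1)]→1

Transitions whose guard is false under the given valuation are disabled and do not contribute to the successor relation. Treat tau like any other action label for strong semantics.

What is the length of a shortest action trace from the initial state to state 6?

BFS to 6:
  Layer 0: {0}
  Layer 1: {2}
  Layer 2: {6}
depth(6)=2, e.g. c·c

Answer: 2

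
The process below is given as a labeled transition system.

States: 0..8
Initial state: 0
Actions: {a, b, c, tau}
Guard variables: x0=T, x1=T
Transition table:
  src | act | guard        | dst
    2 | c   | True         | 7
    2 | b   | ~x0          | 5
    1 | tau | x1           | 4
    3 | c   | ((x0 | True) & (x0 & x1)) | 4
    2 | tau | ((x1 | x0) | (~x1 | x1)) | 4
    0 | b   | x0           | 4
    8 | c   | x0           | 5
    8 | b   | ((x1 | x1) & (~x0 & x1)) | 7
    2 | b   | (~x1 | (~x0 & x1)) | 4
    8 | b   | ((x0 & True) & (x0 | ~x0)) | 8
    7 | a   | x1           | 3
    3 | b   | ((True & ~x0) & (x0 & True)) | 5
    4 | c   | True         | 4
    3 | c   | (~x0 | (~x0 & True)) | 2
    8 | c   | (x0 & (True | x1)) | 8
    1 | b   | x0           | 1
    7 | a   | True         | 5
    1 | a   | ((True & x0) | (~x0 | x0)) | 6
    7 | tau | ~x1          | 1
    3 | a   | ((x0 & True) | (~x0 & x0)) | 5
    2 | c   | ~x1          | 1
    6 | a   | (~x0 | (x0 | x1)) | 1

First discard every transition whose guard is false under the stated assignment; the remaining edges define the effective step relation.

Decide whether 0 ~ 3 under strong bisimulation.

Answer: NOT BISIMILAR

Trace:
Bisimulation quotient by refinement:
  round 0: {{0,1,2,3,4,5,6,7,8}}
  round 1: {{0},{1},{2},{3},{4},{5},{6,7},{8}}
  round 2: {{0},{1},{2},{3},{4},{5},{6},{7},{8}}
stable after 3 split(s): 9 block(s)
[0]={0}  [3]={3}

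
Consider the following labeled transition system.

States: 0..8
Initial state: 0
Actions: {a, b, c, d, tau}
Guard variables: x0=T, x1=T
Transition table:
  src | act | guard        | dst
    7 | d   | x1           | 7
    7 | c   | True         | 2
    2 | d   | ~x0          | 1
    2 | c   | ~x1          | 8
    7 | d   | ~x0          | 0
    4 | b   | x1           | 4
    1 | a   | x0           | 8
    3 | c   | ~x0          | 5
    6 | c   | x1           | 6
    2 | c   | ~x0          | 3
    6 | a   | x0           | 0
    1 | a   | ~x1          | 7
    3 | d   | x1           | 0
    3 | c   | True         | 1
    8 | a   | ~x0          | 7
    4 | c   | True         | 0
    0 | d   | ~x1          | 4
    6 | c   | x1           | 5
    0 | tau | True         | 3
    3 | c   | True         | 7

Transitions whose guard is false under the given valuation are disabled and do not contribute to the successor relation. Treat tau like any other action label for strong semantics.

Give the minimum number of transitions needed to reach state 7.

Breadth-first toward 7:
  Layer 0: {0}
  Layer 1: {3}
  Layer 2: {1,7}
depth(7)=2, e.g. tau·c

Answer: 2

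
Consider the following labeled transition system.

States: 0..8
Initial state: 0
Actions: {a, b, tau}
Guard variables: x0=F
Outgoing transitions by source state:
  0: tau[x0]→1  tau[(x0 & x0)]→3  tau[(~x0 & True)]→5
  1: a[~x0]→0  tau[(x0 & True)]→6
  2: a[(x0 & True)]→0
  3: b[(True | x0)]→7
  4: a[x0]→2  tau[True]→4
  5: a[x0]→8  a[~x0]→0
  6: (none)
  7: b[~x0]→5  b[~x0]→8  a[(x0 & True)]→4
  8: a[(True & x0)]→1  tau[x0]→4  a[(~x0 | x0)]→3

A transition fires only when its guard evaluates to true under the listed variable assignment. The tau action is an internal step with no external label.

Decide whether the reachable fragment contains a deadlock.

Reachable = {0,5}
  0: tau→5  [deg 1]
  5: a→0  [deg 1]

Answer: DEADLOCK-FREE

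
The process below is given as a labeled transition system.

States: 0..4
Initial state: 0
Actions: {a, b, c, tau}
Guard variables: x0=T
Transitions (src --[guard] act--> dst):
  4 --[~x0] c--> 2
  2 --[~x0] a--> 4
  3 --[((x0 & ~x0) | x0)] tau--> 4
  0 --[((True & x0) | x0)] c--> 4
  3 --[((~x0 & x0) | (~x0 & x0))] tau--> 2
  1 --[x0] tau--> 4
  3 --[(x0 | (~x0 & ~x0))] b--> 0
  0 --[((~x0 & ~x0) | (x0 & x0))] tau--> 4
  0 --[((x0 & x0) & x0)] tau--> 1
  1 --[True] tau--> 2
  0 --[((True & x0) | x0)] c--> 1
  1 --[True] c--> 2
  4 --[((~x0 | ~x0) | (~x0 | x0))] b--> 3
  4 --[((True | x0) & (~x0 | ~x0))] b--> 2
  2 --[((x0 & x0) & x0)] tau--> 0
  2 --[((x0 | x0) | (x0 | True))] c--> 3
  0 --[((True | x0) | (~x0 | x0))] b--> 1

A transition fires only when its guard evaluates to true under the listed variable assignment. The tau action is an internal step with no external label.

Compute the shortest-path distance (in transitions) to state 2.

Answer: 2

Working:
BFS to 2:
  depth 0: {0}
  depth 1: {1,4}
  depth 2: {2,3}
2 enters at depth 2; path b·c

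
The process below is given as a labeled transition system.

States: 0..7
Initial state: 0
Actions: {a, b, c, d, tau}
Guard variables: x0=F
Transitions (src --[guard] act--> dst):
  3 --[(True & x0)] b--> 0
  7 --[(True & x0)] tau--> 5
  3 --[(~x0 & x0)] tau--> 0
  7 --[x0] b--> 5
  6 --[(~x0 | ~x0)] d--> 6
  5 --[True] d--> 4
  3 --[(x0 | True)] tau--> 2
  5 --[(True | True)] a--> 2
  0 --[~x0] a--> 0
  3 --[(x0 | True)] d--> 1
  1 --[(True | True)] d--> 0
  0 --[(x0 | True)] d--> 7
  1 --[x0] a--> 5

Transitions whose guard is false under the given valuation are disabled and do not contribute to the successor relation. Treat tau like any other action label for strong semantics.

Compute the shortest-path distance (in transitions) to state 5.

Answer: UNREACHABLE

Analysis:
Layered search for 5:
  L0 = {0}
  L1 = {7}
5 never appears.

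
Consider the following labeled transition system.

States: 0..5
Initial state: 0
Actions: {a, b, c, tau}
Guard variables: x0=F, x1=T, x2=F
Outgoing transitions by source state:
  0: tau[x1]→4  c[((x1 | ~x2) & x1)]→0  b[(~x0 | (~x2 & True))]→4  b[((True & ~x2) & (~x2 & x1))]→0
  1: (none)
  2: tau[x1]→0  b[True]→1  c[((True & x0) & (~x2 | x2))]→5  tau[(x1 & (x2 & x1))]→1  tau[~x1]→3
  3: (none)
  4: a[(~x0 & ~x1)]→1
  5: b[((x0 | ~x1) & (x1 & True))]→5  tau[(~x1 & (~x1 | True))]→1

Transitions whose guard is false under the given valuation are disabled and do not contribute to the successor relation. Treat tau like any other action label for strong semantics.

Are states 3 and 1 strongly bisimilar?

Compute ~ classes (split until stable):
  round 0: {{0,1,2,3,4,5}}
  round 1: {{0},{1,3,4,5},{2}}
Fixed point at round 2; 3 class(es).
[3]={1,3,4,5}  [1]={1,3,4,5}

Answer: BISIMILAR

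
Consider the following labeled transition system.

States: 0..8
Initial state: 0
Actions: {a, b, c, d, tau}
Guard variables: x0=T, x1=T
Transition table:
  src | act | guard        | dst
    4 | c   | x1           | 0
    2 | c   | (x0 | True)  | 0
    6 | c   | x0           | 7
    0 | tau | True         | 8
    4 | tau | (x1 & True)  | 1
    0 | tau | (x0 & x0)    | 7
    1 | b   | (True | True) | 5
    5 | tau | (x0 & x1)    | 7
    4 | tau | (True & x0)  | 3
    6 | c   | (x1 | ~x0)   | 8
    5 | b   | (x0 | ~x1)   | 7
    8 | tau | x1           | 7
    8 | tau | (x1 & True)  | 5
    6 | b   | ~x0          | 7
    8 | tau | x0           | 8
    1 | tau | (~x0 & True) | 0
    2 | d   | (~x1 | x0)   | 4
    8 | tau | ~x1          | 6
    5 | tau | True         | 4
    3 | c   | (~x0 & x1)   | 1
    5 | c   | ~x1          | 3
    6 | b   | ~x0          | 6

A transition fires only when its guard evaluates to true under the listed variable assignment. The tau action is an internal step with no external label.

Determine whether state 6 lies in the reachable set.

Answer: UNREACHABLE

Working:
Guard filter leaves 16 enabled edge(s).
Layer 0: {0}
Layer 1: {7,8}  total {0,7,8}
Layer 2: {5}  total {0,5,7,8}
Layer 3: {4}  total {0,4,5,7,8}
Layer 4: {1,3}  total {0,1,3,4,5,7,8}
Reach set: {0,1,3,4,5,7,8}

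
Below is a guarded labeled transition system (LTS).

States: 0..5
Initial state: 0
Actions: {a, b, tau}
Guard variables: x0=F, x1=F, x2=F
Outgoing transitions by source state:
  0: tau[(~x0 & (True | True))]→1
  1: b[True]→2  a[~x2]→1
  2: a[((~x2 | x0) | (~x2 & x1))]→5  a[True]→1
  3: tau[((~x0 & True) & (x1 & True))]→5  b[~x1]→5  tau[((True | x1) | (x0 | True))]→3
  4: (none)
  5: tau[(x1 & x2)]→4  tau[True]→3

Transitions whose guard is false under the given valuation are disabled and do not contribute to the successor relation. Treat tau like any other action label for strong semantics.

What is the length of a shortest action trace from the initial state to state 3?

Answer: 4

Working:
BFS to 3:
  L0 = {0}
  L1 = {1}
  L2 = {2}
  L3 = {5}
  L4 = {3}
3 enters at depth 4; path tau·b·a·tau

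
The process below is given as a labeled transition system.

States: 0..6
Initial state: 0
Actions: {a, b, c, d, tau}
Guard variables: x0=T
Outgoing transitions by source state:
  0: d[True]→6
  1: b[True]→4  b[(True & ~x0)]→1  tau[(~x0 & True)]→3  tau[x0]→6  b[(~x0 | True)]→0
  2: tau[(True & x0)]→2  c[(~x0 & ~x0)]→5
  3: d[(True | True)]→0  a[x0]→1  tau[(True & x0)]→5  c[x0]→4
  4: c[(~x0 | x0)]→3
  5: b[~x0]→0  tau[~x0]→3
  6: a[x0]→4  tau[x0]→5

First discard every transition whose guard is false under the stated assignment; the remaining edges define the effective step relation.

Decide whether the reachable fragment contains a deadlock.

Answer: DEADLOCK at state 5

Analysis:
Reachable = {0,1,3,4,5,6}
  0: d→6  [1 out]
  1: b→0  b→4  tau→6  [3 out]
  3: a→1  c→4  d→0  tau→5  [4 out]
  4: c→3  [1 out]
  5: ∅  [no exit]
  6: a→4  tau→5  [2 out]
witness 5: d·tau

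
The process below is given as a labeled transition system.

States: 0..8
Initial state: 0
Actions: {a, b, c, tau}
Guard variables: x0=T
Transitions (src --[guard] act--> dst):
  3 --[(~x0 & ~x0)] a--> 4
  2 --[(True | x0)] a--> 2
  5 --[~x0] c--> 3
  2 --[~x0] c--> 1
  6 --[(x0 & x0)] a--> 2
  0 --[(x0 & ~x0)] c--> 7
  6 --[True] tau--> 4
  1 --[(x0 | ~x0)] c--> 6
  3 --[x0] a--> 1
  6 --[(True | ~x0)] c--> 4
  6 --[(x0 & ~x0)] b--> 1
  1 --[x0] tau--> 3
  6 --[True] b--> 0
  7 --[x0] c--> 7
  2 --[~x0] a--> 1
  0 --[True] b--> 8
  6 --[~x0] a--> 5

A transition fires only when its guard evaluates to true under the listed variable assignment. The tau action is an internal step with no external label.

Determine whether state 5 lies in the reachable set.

Answer: UNREACHABLE

Trace:
Guard filter leaves 10 enabled edge(s).
depth 0: {0}
depth 1: {8}  cumulative {0,8}
Reach set: {0,8}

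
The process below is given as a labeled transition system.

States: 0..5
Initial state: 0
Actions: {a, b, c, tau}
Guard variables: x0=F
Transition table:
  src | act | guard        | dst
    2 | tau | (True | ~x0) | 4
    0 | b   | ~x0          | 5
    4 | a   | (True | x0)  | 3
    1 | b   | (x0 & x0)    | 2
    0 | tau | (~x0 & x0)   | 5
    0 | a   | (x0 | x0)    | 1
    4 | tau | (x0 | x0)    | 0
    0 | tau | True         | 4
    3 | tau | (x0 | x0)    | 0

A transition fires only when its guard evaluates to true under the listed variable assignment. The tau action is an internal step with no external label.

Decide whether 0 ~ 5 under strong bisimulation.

Answer: NOT BISIMILAR

Analysis:
Bisimulation quotient by refinement:
  P[0] = {{0,1,2,3,4,5}}
  P[1] = {{0},{1,3,5},{2},{4}}
4 equivalence class(es) (converged in 2)
0∈{0}, 5∈{1,3,5}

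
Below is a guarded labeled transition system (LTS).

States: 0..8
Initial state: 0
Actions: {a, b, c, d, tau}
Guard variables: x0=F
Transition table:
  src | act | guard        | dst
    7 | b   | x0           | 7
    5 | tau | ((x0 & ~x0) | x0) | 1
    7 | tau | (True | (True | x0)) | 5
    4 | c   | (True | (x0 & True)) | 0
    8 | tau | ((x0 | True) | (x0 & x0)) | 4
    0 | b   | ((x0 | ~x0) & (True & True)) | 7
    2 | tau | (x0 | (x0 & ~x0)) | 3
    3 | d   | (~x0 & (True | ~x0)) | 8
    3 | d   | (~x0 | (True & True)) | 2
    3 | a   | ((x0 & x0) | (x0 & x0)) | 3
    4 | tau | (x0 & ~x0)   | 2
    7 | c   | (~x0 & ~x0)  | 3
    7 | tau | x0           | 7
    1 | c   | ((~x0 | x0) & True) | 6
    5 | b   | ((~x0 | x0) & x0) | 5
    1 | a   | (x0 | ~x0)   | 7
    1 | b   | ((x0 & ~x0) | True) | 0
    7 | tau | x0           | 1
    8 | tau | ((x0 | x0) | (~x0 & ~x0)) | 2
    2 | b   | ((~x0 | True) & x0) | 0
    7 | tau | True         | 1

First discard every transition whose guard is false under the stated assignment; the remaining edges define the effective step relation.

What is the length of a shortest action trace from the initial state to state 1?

Answer: 2

Analysis:
Breadth-first toward 1:
  Layer 0: {0}
  Layer 1: {7}
  Layer 2: {1,3,5}
first hit 1 at d=2 via b·tau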